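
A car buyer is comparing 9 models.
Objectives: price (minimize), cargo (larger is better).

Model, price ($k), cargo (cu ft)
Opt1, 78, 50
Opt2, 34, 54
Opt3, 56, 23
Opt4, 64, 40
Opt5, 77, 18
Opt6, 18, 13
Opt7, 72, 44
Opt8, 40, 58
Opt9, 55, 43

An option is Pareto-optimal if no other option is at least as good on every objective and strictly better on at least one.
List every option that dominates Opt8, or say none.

none

Opt1: worse on price (78 vs 40).
Opt2: worse on cargo (54 vs 58).
Opt3: worse on price (56 vs 40).
Opt4: worse on price (64 vs 40).
Opt5: worse on price (77 vs 40).
Opt6: worse on cargo (13 vs 58).
Opt7: worse on price (72 vs 40).
Opt9: worse on price (55 vs 40).
No option dominates Opt8.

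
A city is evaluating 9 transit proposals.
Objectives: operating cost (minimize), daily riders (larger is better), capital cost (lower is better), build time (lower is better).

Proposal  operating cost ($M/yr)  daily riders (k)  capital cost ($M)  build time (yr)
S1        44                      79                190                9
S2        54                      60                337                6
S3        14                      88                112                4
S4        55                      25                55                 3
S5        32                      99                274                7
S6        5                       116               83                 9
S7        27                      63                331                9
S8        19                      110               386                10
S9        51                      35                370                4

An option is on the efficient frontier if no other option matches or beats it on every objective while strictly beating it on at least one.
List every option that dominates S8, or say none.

S6

S6: operating cost 5≤19, daily riders 116≥110, capital cost 83≤386, build time 9≤10 — dominates S8.
Others (S1, S2, S3, S4, S5, S7, S9) are each worse than S8 on at least one objective.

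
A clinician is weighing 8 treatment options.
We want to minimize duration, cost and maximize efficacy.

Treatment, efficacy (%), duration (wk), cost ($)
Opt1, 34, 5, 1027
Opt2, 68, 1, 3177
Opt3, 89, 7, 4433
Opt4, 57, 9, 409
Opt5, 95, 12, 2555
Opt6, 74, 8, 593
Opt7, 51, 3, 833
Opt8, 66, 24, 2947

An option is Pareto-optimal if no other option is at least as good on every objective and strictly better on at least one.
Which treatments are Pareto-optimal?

Opt2, Opt3, Opt4, Opt5, Opt6, Opt7

Opt1: dominated by Opt7 (efficacy 51≥34, duration 3≤5, cost 833≤1027).
Opt2: not dominated (best duration).
Opt3: not dominated.
Opt4: not dominated (best cost).
Opt5: not dominated (best efficacy).
Opt6: not dominated.
Opt7: not dominated.
Opt8: dominated by Opt5 (efficacy 95≥66, duration 12≤24, cost 2555≤2947).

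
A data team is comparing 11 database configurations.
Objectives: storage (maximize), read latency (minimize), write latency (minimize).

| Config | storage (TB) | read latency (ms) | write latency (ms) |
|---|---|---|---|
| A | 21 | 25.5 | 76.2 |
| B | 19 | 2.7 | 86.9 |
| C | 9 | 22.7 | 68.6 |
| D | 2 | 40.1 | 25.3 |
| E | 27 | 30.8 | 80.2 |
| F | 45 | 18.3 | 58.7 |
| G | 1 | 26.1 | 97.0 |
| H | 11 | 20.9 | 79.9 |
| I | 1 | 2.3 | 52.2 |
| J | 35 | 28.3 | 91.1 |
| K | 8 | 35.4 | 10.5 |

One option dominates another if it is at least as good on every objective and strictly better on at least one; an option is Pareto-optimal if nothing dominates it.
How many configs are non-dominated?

4

A: dominated by F (storage 45≥21, read latency 18.3≤25.5, write latency 58.7≤76.2).
B: not dominated.
C: dominated by F (storage 45≥9, read latency 18.3≤22.7, write latency 58.7≤68.6).
D: dominated by K (storage 8≥2, read latency 35.4≤40.1, write latency 10.5≤25.3).
E: dominated by F (storage 45≥27, read latency 18.3≤30.8, write latency 58.7≤80.2).
F: not dominated (best storage).
G: dominated by A (storage 21≥1, read latency 25.5≤26.1, write latency 76.2≤97.0).
H: dominated by F (storage 45≥11, read latency 18.3≤20.9, write latency 58.7≤79.9).
I: not dominated (best read latency).
J: dominated by F (storage 45≥35, read latency 18.3≤28.3, write latency 58.7≤91.1).
K: not dominated (best write latency).
Pareto-optimal: B, F, I, K → 4.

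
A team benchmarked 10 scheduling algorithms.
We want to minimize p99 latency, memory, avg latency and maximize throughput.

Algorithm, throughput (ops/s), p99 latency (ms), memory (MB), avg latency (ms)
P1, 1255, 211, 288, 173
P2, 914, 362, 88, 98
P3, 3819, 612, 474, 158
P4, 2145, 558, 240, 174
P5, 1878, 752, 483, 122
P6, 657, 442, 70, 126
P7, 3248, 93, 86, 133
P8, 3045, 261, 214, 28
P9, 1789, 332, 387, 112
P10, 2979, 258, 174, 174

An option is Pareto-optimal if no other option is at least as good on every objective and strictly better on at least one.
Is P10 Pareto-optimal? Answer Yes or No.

No

P7 vs P10: throughput 3248≥2979, p99 latency 93≤258, memory 86≤174, avg latency 133≤174 — P7 is at least as good on every objective and strictly better on at least one, so P7 dominates P10.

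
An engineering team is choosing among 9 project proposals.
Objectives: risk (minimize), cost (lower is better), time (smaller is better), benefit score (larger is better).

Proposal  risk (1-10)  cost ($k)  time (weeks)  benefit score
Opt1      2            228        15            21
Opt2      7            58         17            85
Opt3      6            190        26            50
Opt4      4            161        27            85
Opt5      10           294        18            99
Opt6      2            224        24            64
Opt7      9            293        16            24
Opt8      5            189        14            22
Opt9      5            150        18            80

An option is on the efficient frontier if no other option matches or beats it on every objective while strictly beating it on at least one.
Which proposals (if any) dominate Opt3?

Opt9: risk 5≤6, cost 150≤190, time 18≤26, benefit score 80≥50 — dominates Opt3.
Others (Opt1, Opt2, Opt4, Opt5, Opt6, Opt7, Opt8) are each worse than Opt3 on at least one objective.

Opt9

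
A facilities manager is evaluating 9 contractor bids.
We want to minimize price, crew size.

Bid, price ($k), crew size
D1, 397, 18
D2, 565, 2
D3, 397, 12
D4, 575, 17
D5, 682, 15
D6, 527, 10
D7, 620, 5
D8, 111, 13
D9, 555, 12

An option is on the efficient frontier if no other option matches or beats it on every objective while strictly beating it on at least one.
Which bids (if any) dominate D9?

D3: price 397≤555, crew size 12≤12 — dominates D9.
D6: price 527≤555, crew size 10≤12 — dominates D9.
Others (D1, D2, D4, D5, D7, D8) are each worse than D9 on at least one objective.

D3, D6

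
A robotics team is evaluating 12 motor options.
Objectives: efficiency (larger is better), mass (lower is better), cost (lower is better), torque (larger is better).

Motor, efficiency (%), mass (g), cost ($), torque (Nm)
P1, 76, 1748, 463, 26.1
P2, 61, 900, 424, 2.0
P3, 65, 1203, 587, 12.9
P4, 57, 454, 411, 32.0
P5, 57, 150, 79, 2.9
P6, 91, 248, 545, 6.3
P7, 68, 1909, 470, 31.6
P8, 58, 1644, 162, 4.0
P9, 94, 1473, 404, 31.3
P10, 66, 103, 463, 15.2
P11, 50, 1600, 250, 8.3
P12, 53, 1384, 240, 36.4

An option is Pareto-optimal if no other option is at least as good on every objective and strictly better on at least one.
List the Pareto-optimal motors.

P1: dominated by P9 (efficiency 94≥76, mass 1473≤1748, cost 404≤463, torque 31.3≥26.1).
P2: not dominated.
P3: dominated by P10 (efficiency 66≥65, mass 103≤1203, cost 463≤587, torque 15.2≥12.9).
P4: not dominated.
P5: not dominated (best cost).
P6: not dominated.
P7: not dominated.
P8: not dominated.
P9: not dominated (best efficiency).
P10: not dominated (best mass).
P11: dominated by P12 (efficiency 53≥50, mass 1384≤1600, cost 240≤250, torque 36.4≥8.3).
P12: not dominated (best torque).

P2, P4, P5, P6, P7, P8, P9, P10, P12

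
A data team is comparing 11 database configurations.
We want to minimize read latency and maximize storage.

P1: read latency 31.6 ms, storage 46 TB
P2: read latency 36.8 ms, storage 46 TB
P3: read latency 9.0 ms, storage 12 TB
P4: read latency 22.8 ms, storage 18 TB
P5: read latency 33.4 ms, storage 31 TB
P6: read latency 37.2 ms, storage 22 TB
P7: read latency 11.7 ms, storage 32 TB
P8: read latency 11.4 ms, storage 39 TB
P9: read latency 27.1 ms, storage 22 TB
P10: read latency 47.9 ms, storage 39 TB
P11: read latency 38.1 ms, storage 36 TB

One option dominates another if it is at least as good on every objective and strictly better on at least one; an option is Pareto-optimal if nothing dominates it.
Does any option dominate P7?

P8 vs P7: read latency 11.4≤11.7, storage 39≥32 — P8 is at least as good on every objective and strictly better on at least one, so P8 dominates P7.

Yes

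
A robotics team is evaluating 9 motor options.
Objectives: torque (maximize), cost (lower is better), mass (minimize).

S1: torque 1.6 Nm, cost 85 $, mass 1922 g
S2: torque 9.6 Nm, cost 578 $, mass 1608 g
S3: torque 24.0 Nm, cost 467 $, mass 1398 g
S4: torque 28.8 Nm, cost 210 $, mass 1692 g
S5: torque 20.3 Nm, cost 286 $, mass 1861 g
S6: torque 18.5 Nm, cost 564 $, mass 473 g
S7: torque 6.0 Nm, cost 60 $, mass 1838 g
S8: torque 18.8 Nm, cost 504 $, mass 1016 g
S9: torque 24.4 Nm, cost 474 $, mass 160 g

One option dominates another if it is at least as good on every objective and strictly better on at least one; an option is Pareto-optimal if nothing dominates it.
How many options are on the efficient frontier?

S1: dominated by S7 (torque 6.0≥1.6, cost 60≤85, mass 1838≤1922).
S2: dominated by S3 (torque 24.0≥9.6, cost 467≤578, mass 1398≤1608).
S3: not dominated.
S4: not dominated (best torque).
S5: dominated by S4 (torque 28.8≥20.3, cost 210≤286, mass 1692≤1861).
S6: dominated by S9 (torque 24.4≥18.5, cost 474≤564, mass 160≤473).
S7: not dominated (best cost).
S8: dominated by S9 (torque 24.4≥18.8, cost 474≤504, mass 160≤1016).
S9: not dominated (best mass).
Pareto-optimal: S3, S4, S7, S9 → 4.

4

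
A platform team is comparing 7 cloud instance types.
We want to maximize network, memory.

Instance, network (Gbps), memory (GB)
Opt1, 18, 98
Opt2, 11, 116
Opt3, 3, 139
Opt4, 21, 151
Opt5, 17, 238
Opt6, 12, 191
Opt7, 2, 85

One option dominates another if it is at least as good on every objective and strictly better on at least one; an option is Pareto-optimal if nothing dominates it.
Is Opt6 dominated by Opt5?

Yes

Opt5 vs Opt6: network 17≥12, memory 238≥191 — Opt5 is at least as good on every objective with at least one strict improvement.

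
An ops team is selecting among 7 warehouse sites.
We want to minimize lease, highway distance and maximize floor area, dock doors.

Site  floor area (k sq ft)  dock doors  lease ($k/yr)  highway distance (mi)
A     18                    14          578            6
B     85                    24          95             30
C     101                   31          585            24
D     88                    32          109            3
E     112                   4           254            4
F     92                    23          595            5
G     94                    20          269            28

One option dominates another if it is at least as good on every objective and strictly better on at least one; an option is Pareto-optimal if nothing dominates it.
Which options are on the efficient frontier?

B, C, D, E, F, G

A: dominated by D (floor area 88≥18, dock doors 32≥14, lease 109≤578, highway distance 3≤6).
B: not dominated (best lease).
C: not dominated.
D: not dominated (best dock doors).
E: not dominated (best floor area).
F: not dominated.
G: not dominated.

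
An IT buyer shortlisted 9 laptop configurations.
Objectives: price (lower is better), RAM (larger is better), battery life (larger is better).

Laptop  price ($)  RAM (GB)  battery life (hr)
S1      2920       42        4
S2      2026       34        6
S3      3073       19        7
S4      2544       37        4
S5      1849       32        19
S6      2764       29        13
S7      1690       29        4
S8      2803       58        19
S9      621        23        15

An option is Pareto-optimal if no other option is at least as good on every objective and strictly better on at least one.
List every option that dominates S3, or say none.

S5, S6, S8, S9

S5: price 1849≤3073, RAM 32≥19, battery life 19≥7 — dominates S3.
S6: price 2764≤3073, RAM 29≥19, battery life 13≥7 — dominates S3.
S8: price 2803≤3073, RAM 58≥19, battery life 19≥7 — dominates S3.
S9: price 621≤3073, RAM 23≥19, battery life 15≥7 — dominates S3.
Others (S1, S2, S4, S7) are each worse than S3 on at least one objective.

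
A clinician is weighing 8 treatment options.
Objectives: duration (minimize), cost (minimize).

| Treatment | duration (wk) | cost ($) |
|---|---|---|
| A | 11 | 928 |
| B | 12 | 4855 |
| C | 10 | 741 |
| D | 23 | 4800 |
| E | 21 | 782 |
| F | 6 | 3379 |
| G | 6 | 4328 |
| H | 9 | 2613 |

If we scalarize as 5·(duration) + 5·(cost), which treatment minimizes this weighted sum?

C

A: 5·11 + 5·928 = 4695
B: 5·12 + 5·4855 = 24335
C: 5·10 + 5·741 = 3755
D: 5·23 + 5·4800 = 24115
E: 5·21 + 5·782 = 4015
F: 5·6 + 5·3379 = 16925
G: 5·6 + 5·4328 = 21670
H: 5·9 + 5·2613 = 13110
Lowest: C at 3755.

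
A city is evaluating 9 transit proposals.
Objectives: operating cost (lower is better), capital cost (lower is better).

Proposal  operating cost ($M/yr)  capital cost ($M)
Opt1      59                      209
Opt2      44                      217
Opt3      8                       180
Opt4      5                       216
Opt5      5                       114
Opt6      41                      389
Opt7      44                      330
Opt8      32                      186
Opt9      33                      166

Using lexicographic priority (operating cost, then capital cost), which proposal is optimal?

First minimize operating cost: best is 5, kept {Opt4, Opt5}.
Then minimize capital cost: best is 114, kept {Opt5}.

Opt5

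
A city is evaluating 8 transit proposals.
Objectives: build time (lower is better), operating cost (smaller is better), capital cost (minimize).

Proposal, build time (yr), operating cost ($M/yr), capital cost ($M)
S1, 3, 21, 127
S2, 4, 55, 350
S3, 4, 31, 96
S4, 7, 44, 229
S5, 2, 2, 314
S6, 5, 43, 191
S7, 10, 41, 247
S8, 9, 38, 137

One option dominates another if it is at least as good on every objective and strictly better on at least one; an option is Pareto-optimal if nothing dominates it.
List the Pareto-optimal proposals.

S1: not dominated.
S2: dominated by S1 (build time 3≤4, operating cost 21≤55, capital cost 127≤350).
S3: not dominated (best capital cost).
S4: dominated by S1 (build time 3≤7, operating cost 21≤44, capital cost 127≤229).
S5: not dominated (best build time).
S6: dominated by S1 (build time 3≤5, operating cost 21≤43, capital cost 127≤191).
S7: dominated by S1 (build time 3≤10, operating cost 21≤41, capital cost 127≤247).
S8: dominated by S1 (build time 3≤9, operating cost 21≤38, capital cost 127≤137).

S1, S3, S5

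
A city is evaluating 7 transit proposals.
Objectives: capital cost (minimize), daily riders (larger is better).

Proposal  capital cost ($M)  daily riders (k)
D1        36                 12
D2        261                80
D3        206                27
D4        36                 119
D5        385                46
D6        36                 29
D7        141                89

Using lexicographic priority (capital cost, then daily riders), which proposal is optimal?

First minimize capital cost: best is 36, kept {D1, D4, D6}.
Then maximize daily riders: best is 119, kept {D4}.

D4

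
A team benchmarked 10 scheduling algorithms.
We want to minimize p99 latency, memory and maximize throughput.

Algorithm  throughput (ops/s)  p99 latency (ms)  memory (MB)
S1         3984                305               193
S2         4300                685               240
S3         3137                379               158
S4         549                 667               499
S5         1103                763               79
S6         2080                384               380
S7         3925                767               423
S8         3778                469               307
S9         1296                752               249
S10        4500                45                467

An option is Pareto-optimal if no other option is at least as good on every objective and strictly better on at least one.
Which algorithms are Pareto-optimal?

S1, S2, S3, S5, S10

S1: not dominated.
S2: not dominated.
S3: not dominated.
S4: dominated by S1 (throughput 3984≥549, p99 latency 305≤667, memory 193≤499).
S5: not dominated (best memory).
S6: dominated by S1 (throughput 3984≥2080, p99 latency 305≤384, memory 193≤380).
S7: dominated by S1 (throughput 3984≥3925, p99 latency 305≤767, memory 193≤423).
S8: dominated by S1 (throughput 3984≥3778, p99 latency 305≤469, memory 193≤307).
S9: dominated by S1 (throughput 3984≥1296, p99 latency 305≤752, memory 193≤249).
S10: not dominated (best throughput).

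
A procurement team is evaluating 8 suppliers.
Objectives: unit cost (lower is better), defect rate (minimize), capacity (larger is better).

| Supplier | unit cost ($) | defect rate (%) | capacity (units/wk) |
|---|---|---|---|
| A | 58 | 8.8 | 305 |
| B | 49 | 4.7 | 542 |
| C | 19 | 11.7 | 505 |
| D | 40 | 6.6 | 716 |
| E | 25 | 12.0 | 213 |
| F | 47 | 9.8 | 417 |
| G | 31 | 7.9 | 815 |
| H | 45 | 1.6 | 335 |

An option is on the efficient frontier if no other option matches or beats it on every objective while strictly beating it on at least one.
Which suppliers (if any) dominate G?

none

A: worse on unit cost (58 vs 31).
B: worse on unit cost (49 vs 31).
C: worse on defect rate (11.7 vs 7.9).
D: worse on unit cost (40 vs 31).
E: worse on defect rate (12.0 vs 7.9).
F: worse on unit cost (47 vs 31).
H: worse on unit cost (45 vs 31).
No option dominates G.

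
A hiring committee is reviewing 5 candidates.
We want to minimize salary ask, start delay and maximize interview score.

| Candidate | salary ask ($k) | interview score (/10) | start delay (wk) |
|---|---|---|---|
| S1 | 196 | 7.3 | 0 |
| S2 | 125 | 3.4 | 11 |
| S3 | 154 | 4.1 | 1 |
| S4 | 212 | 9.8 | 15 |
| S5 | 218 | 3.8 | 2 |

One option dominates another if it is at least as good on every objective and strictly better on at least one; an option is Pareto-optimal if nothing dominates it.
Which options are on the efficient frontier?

S1: not dominated (best start delay).
S2: not dominated (best salary ask).
S3: not dominated.
S4: not dominated (best interview score).
S5: dominated by S1 (salary ask 196≤218, interview score 7.3≥3.8, start delay 0≤2).

S1, S2, S3, S4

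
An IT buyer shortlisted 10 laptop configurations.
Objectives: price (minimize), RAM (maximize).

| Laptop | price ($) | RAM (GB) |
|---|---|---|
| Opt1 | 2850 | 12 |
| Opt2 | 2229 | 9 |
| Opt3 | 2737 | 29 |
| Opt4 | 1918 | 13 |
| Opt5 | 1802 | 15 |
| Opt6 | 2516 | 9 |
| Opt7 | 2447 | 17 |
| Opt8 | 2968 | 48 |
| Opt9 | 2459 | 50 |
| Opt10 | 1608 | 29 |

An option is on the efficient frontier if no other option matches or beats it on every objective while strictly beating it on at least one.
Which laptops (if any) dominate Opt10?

Opt1: worse on price (2850 vs 1608).
Opt2: worse on price (2229 vs 1608).
Opt3: worse on price (2737 vs 1608).
Opt4: worse on price (1918 vs 1608).
Opt5: worse on price (1802 vs 1608).
Opt6: worse on price (2516 vs 1608).
Opt7: worse on price (2447 vs 1608).
Opt8: worse on price (2968 vs 1608).
Opt9: worse on price (2459 vs 1608).
No option dominates Opt10.

none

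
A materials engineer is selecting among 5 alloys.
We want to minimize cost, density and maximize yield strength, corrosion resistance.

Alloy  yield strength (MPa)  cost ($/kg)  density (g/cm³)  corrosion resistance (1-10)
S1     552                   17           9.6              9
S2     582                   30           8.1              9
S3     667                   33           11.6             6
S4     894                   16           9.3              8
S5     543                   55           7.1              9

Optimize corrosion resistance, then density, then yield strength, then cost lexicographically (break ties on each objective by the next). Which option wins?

First maximize corrosion resistance: best is 9, kept {S1, S2, S5}.
Then minimize density: best is 7.1, kept {S5}.

S5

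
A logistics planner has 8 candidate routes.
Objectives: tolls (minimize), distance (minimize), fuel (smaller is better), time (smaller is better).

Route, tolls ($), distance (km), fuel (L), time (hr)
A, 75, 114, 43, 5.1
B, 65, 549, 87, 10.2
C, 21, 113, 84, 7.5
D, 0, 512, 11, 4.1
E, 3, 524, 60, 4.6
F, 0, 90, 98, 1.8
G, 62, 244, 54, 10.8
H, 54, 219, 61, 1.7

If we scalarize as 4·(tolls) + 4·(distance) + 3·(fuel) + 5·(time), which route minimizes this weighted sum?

A: 4·75 + 4·114 + 3·43 + 5·5.1 = 910.5
B: 4·65 + 4·549 + 3·87 + 5·10.2 = 2768.0
C: 4·21 + 4·113 + 3·84 + 5·7.5 = 825.5
D: 4·0 + 4·512 + 3·11 + 5·4.1 = 2101.5
E: 4·3 + 4·524 + 3·60 + 5·4.6 = 2311.0
F: 4·0 + 4·90 + 3·98 + 5·1.8 = 663.0
G: 4·62 + 4·244 + 3·54 + 5·10.8 = 1440.0
H: 4·54 + 4·219 + 3·61 + 5·1.7 = 1283.5
Lowest: F at 663.0.

F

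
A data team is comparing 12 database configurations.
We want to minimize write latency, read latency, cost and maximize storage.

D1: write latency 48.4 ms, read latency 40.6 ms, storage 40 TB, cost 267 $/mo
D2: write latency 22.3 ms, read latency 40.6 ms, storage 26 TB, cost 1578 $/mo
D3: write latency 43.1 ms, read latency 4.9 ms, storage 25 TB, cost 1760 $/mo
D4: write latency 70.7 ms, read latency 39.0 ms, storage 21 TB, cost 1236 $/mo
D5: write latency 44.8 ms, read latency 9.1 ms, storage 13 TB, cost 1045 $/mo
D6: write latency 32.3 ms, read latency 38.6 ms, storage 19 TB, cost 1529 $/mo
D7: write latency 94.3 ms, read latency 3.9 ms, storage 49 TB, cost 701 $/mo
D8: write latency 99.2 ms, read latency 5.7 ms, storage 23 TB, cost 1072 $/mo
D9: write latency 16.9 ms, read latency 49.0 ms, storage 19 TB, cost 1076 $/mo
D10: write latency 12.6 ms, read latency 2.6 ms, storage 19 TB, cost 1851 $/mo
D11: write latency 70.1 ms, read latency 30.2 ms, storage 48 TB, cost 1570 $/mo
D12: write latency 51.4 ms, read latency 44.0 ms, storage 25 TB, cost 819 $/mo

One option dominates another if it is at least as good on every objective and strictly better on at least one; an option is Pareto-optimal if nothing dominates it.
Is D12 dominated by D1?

D1 vs D12: write latency 48.4≤51.4, read latency 40.6≤44.0, storage 40≥25, cost 267≤819 — D1 is at least as good on every objective with at least one strict improvement.

Yes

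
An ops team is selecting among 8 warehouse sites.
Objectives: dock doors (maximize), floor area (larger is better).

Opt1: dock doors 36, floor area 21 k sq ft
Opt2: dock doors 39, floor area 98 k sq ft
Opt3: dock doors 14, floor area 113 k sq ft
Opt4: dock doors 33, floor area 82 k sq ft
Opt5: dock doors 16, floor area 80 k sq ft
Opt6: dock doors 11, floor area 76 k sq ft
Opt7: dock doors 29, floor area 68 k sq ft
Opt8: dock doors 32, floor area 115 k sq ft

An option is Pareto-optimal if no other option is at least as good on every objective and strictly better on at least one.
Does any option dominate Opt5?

Opt2 vs Opt5: dock doors 39≥16, floor area 98≥80 — Opt2 is at least as good on every objective and strictly better on at least one, so Opt2 dominates Opt5.

Yes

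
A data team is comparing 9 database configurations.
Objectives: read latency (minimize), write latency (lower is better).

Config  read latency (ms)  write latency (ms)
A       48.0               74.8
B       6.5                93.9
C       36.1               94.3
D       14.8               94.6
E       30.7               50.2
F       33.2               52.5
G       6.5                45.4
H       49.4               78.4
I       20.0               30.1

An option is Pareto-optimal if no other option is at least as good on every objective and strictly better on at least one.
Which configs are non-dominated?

G, I

A: dominated by E (read latency 30.7≤48.0, write latency 50.2≤74.8).
B: dominated by G (read latency 6.5≤6.5, write latency 45.4≤93.9).
C: dominated by B (read latency 6.5≤36.1, write latency 93.9≤94.3).
D: dominated by B (read latency 6.5≤14.8, write latency 93.9≤94.6).
E: dominated by G (read latency 6.5≤30.7, write latency 45.4≤50.2).
F: dominated by E (read latency 30.7≤33.2, write latency 50.2≤52.5).
G: not dominated.
H: dominated by A (read latency 48.0≤49.4, write latency 74.8≤78.4).
I: not dominated (best write latency).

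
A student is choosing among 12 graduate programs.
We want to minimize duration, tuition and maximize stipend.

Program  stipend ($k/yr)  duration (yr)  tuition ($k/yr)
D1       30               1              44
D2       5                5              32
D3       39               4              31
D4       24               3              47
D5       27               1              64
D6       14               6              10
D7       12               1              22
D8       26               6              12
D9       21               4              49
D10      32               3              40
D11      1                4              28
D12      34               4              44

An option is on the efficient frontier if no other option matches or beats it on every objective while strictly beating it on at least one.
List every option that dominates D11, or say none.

D7: stipend 12≥1, duration 1≤4, tuition 22≤28 — dominates D11.
Others (D1, D2, D3, D4, D5, D6, D8, D9, D10, D12) are each worse than D11 on at least one objective.

D7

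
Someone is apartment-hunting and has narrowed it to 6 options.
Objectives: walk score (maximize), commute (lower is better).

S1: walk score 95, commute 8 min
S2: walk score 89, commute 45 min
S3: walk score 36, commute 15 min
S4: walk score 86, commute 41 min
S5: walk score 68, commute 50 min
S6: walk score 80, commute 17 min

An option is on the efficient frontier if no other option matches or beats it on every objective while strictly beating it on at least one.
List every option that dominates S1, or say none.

S2: worse on walk score (89 vs 95).
S3: worse on walk score (36 vs 95).
S4: worse on walk score (86 vs 95).
S5: worse on walk score (68 vs 95).
S6: worse on walk score (80 vs 95).
No option dominates S1.

none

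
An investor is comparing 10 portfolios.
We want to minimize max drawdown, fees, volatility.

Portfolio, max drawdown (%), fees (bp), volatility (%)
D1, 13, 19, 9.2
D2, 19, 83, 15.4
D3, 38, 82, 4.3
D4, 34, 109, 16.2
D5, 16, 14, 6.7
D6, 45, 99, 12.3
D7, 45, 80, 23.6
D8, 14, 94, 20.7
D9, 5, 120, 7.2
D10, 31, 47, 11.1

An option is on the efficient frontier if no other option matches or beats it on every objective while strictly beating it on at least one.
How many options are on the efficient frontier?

4

D1: not dominated.
D2: dominated by D1 (max drawdown 13≤19, fees 19≤83, volatility 9.2≤15.4).
D3: not dominated (best volatility).
D4: dominated by D1 (max drawdown 13≤34, fees 19≤109, volatility 9.2≤16.2).
D5: not dominated (best fees).
D6: dominated by D1 (max drawdown 13≤45, fees 19≤99, volatility 9.2≤12.3).
D7: dominated by D1 (max drawdown 13≤45, fees 19≤80, volatility 9.2≤23.6).
D8: dominated by D1 (max drawdown 13≤14, fees 19≤94, volatility 9.2≤20.7).
D9: not dominated (best max drawdown).
D10: dominated by D1 (max drawdown 13≤31, fees 19≤47, volatility 9.2≤11.1).
Pareto-optimal: D1, D3, D5, D9 → 4.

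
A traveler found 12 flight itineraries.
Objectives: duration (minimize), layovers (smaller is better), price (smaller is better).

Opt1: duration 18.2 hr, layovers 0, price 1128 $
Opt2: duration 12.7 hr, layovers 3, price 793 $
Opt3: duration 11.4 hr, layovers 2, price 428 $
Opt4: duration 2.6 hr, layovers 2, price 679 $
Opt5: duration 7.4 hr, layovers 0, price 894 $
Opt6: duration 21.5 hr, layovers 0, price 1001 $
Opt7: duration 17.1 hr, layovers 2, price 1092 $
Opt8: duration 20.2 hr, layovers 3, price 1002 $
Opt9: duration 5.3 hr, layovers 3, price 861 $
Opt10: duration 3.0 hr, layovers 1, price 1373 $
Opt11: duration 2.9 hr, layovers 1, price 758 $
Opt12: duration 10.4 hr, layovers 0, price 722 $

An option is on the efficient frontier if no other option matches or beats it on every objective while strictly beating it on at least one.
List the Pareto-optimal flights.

Opt3, Opt4, Opt5, Opt11, Opt12

Opt1: dominated by Opt5 (duration 7.4≤18.2, layovers 0≤0, price 894≤1128).
Opt2: dominated by Opt3 (duration 11.4≤12.7, layovers 2≤3, price 428≤793).
Opt3: not dominated (best price).
Opt4: not dominated (best duration).
Opt5: not dominated.
Opt6: dominated by Opt5 (duration 7.4≤21.5, layovers 0≤0, price 894≤1001).
Opt7: dominated by Opt3 (duration 11.4≤17.1, layovers 2≤2, price 428≤1092).
Opt8: dominated by Opt2 (duration 12.7≤20.2, layovers 3≤3, price 793≤1002).
Opt9: dominated by Opt4 (duration 2.6≤5.3, layovers 2≤3, price 679≤861).
Opt10: dominated by Opt11 (duration 2.9≤3.0, layovers 1≤1, price 758≤1373).
Opt11: not dominated.
Opt12: not dominated.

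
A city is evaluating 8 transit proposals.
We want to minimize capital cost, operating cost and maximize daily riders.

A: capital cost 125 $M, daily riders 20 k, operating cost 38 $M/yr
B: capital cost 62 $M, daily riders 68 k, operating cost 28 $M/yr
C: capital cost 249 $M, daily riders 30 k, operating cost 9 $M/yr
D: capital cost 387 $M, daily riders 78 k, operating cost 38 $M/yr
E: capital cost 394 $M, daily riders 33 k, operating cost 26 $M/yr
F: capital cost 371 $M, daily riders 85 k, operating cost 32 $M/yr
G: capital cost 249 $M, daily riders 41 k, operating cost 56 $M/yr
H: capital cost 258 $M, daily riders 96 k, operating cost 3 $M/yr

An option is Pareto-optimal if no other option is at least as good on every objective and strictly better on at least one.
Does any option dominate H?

A: worse on daily riders (20 vs 96).
B: worse on daily riders (68 vs 96).
C: worse on daily riders (30 vs 96).
D: worse on capital cost (387 vs 258).
E: worse on capital cost (394 vs 258).
F: worse on capital cost (371 vs 258).
G: worse on daily riders (41 vs 96).
No option is at least as good as H on every objective and strictly better on one.

No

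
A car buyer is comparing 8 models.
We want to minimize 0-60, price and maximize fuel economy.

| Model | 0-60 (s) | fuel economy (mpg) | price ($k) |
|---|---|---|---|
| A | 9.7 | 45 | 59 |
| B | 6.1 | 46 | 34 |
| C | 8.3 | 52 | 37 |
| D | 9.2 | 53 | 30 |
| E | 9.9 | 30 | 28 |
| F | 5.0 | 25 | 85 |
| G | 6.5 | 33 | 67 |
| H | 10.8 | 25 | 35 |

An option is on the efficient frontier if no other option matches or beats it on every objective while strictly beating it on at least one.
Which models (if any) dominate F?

none

A: worse on 0-60 (9.7 vs 5.0).
B: worse on 0-60 (6.1 vs 5.0).
C: worse on 0-60 (8.3 vs 5.0).
D: worse on 0-60 (9.2 vs 5.0).
E: worse on 0-60 (9.9 vs 5.0).
G: worse on 0-60 (6.5 vs 5.0).
H: worse on 0-60 (10.8 vs 5.0).
No option dominates F.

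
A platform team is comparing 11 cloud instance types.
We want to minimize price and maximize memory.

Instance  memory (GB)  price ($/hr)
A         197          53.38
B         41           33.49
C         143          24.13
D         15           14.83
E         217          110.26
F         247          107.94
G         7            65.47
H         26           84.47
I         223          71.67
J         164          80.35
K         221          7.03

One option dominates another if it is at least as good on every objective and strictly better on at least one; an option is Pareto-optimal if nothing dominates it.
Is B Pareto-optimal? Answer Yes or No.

C vs B: memory 143≥41, price 24.13≤33.49 — C is at least as good on every objective and strictly better on at least one, so C dominates B.

No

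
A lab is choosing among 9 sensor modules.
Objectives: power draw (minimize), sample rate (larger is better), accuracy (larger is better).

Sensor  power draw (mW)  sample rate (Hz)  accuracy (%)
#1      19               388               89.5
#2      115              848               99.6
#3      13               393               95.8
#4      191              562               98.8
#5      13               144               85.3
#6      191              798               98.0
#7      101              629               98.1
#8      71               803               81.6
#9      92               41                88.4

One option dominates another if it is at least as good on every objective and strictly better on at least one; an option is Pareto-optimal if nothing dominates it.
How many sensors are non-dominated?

#1: dominated by #3 (power draw 13≤19, sample rate 393≥388, accuracy 95.8≥89.5).
#2: not dominated (best sample rate).
#3: not dominated.
#4: dominated by #2 (power draw 115≤191, sample rate 848≥562, accuracy 99.6≥98.8).
#5: dominated by #3 (power draw 13≤13, sample rate 393≥144, accuracy 95.8≥85.3).
#6: dominated by #2 (power draw 115≤191, sample rate 848≥798, accuracy 99.6≥98.0).
#7: not dominated.
#8: not dominated.
#9: dominated by #1 (power draw 19≤92, sample rate 388≥41, accuracy 89.5≥88.4).
Pareto-optimal: #2, #3, #7, #8 → 4.

4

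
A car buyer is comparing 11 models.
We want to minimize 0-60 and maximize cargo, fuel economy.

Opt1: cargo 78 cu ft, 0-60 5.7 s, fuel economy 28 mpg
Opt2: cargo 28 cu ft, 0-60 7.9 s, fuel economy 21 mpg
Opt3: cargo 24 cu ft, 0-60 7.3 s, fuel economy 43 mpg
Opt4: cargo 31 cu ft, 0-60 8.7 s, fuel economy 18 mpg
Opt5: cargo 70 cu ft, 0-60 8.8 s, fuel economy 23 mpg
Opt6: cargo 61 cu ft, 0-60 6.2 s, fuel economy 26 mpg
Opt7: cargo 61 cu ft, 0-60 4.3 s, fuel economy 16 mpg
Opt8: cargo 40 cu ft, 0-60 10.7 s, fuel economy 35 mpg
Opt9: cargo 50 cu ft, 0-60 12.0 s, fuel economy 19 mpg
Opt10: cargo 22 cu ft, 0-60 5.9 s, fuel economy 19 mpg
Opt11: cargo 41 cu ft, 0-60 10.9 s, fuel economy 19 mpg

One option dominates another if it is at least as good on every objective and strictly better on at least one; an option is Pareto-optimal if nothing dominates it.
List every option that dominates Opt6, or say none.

Opt1

Opt1: cargo 78≥61, 0-60 5.7≤6.2, fuel economy 28≥26 — dominates Opt6.
Others (Opt2, Opt3, Opt4, Opt5, Opt7, Opt8, Opt9, Opt10, Opt11) are each worse than Opt6 on at least one objective.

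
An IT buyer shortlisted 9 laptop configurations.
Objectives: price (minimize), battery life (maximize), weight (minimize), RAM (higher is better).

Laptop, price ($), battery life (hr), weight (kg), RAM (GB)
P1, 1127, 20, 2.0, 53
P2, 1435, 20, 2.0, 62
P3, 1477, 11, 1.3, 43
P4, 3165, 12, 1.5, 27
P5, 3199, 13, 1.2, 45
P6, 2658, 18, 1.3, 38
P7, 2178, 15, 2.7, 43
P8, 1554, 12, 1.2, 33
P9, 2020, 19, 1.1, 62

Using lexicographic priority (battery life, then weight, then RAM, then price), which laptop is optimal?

P2

First maximize battery life: best is 20, kept {P1, P2}.
Then minimize weight: best is 2.0, kept {P1, P2}.
Then maximize RAM: best is 62, kept {P2}.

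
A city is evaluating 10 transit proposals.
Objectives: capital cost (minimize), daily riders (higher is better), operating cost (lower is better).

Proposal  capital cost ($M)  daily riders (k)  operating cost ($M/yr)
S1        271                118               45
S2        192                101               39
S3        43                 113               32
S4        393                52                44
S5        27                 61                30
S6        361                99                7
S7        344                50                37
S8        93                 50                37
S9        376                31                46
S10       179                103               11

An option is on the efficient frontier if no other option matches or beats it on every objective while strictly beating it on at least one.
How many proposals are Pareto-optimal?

5

S1: not dominated (best daily riders).
S2: dominated by S3 (capital cost 43≤192, daily riders 113≥101, operating cost 32≤39).
S3: not dominated.
S4: dominated by S2 (capital cost 192≤393, daily riders 101≥52, operating cost 39≤44).
S5: not dominated (best capital cost).
S6: not dominated (best operating cost).
S7: dominated by S3 (capital cost 43≤344, daily riders 113≥50, operating cost 32≤37).
S8: dominated by S3 (capital cost 43≤93, daily riders 113≥50, operating cost 32≤37).
S9: dominated by S1 (capital cost 271≤376, daily riders 118≥31, operating cost 45≤46).
S10: not dominated.
Pareto-optimal: S1, S3, S5, S6, S10 → 5.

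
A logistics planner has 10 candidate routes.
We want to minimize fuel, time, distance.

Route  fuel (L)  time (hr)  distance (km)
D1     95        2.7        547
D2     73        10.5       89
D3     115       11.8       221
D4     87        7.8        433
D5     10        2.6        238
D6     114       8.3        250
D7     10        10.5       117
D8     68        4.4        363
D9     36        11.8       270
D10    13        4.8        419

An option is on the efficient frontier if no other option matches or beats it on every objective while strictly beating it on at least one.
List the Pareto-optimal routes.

D1: dominated by D5 (fuel 10≤95, time 2.6≤2.7, distance 238≤547).
D2: not dominated (best distance).
D3: dominated by D2 (fuel 73≤115, time 10.5≤11.8, distance 89≤221).
D4: dominated by D5 (fuel 10≤87, time 2.6≤7.8, distance 238≤433).
D5: not dominated (best time).
D6: dominated by D5 (fuel 10≤114, time 2.6≤8.3, distance 238≤250).
D7: not dominated.
D8: dominated by D5 (fuel 10≤68, time 2.6≤4.4, distance 238≤363).
D9: dominated by D5 (fuel 10≤36, time 2.6≤11.8, distance 238≤270).
D10: dominated by D5 (fuel 10≤13, time 2.6≤4.8, distance 238≤419).

D2, D5, D7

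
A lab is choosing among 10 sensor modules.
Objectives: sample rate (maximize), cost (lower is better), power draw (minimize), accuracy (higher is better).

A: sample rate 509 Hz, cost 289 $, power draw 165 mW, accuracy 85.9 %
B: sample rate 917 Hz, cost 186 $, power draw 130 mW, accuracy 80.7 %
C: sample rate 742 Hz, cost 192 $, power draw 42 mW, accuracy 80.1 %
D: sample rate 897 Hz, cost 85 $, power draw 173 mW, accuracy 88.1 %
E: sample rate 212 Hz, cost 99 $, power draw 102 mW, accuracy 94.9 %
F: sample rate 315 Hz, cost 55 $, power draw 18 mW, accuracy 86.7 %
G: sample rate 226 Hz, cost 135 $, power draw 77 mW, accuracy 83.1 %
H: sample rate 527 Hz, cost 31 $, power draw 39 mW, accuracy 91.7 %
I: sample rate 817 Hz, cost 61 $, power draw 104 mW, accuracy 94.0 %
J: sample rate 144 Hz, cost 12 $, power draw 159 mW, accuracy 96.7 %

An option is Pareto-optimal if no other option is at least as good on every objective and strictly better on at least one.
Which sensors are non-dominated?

A: dominated by H (sample rate 527≥509, cost 31≤289, power draw 39≤165, accuracy 91.7≥85.9).
B: not dominated (best sample rate).
C: not dominated.
D: not dominated.
E: not dominated.
F: not dominated (best power draw).
G: dominated by F (sample rate 315≥226, cost 55≤135, power draw 18≤77, accuracy 86.7≥83.1).
H: not dominated.
I: not dominated.
J: not dominated (best cost).

B, C, D, E, F, H, I, J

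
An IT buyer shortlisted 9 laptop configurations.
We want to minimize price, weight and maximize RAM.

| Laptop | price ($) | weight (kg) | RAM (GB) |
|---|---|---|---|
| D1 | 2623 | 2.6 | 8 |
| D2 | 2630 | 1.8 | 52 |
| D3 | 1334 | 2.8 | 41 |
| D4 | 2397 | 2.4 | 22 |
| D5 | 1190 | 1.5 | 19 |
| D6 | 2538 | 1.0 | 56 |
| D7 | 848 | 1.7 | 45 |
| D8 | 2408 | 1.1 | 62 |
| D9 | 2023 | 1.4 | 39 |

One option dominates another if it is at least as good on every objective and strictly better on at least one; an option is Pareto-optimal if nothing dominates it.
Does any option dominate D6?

D1: worse on price (2623 vs 2538).
D2: worse on price (2630 vs 2538).
D3: worse on weight (2.8 vs 1.0).
D4: worse on weight (2.4 vs 1.0).
D5: worse on weight (1.5 vs 1.0).
D7: worse on weight (1.7 vs 1.0).
D8: worse on weight (1.1 vs 1.0).
D9: worse on weight (1.4 vs 1.0).
No option is at least as good as D6 on every objective and strictly better on one.

No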